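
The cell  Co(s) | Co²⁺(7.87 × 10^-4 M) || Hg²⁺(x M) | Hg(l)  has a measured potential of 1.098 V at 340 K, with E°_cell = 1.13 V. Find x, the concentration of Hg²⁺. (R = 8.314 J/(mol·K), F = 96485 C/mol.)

8.9 × 10^-5 M

From the Nernst equation, ln Q = nF(E° − E)/RT = 2×96485×(1.13 − 1.098)/(8.314×340) = 2.184, so Q = 8.89.
With Q = [Co²⁺]/[Hg²⁺] and the known concentrations, [Hg²⁺] in the denominator gives [Hg²⁺] = 8.9 × 10^-5 M.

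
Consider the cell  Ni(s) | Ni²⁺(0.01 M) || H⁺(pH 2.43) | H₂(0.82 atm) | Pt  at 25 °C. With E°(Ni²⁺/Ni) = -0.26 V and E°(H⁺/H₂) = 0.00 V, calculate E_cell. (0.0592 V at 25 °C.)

The hydrogen couple is the cathode, so E°_cell = 0.26 V; n = 2.
[H⁺] = 10^(−2.43) = 0.0037 M, and Q = [Ni²⁺]·P(H₂) / [H⁺]^2 = 594.
E = E° − (0.0592/2) log Q = 0.26 − (0.0592/2)(2.774) = 0.178 V.

0.18 V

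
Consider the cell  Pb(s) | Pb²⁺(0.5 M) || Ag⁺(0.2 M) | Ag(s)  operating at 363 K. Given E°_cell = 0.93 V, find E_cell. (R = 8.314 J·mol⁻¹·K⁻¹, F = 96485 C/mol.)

0.890 V

Balancing electrons gives n = 2; the reaction quotient is Q = [Pb²⁺]/[Ag⁺]^2 = 12.5.
E = E° − (RT/nF) ln Q = 0.93 − (8.314×363)/(2×96485) × (2.526) = 0.930 − 0.040 = 0.890 V.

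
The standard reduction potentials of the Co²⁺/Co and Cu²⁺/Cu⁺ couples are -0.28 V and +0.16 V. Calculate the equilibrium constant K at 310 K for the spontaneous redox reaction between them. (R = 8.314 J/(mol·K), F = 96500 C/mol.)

2 × 10^14

E°_cell = +0.16 − (-0.28) = 0.44 V, with n = 2 electrons transferred.
At equilibrium E = 0, so the Nernst equation gives ln K = nFE°/RT = (2)(96500)(0.44)/((8.314)(310)) = 32.95.
K = e^32.95 = 2 × 10^14.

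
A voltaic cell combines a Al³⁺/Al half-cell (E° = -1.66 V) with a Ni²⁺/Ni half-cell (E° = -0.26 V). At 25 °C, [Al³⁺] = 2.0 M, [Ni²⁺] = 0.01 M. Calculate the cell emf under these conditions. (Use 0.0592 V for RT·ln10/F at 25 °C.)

The Ni²⁺/Ni couple has the higher reduction potential and acts as the cathode, so E°_cell = -0.26 − (-1.66) = 1.40 V.
Balancing electrons gives n = 6; the reaction quotient is Q = [Al³⁺]^2/[Ni²⁺]^3 = 4 × 10^6.
At 25 °C, E = E° − (0.0592/n) log Q = 1.40 − (0.0592/6)(6.602) = 1.400 − 0.065 = 1.335 V.

1.33 V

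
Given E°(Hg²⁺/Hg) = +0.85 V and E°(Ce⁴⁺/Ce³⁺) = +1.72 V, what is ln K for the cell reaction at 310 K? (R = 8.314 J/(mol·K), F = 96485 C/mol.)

ln K = 65.1

E°_cell = +1.72 − (+0.85) = 0.87 V, with n = 2 electrons transferred.
At equilibrium E = 0, so the Nernst equation gives ln K = nFE°/RT = (2)(96485)(0.87)/((8.314)(310)) = 65.14.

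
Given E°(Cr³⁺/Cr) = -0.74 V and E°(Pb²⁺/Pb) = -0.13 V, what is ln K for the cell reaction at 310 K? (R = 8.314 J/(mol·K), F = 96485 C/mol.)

E°_cell = -0.13 − (-0.74) = 0.61 V, with n = 6 electrons transferred.
At equilibrium E = 0, so the Nernst equation gives ln K = nFE°/RT = (6)(96485)(0.61)/((8.314)(310)) = 137.02.

ln K = 137.0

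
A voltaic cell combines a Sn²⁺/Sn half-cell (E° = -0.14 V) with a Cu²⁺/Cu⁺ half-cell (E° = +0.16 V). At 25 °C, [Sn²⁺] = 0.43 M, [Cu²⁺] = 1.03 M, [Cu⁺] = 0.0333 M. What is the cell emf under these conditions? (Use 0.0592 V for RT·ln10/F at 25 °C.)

The Cu²⁺/Cu⁺ couple has the higher reduction potential and acts as the cathode, so E°_cell = +0.16 − (-0.14) = 0.30 V.
Balancing electrons gives n = 2; the reaction quotient is Q = [Sn²⁺]·[Cu⁺]^2/[Cu²⁺]^2 = 4.49 × 10^-4.
At 25 °C, E = E° − (0.0592/n) log Q = 0.30 − (0.0592/2)(-3.347) = 0.300 + 0.099 = 0.399 V.

0.399 V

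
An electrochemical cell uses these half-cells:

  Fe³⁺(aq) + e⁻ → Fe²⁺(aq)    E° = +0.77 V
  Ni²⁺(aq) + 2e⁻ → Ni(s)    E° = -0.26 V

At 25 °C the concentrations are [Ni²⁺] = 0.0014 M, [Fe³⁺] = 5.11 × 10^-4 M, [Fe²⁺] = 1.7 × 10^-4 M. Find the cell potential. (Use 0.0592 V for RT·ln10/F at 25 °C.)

1.14 V

The Fe³⁺/Fe²⁺ couple has the higher reduction potential and acts as the cathode, so E°_cell = +0.77 − (-0.26) = 1.03 V.
Balancing electrons gives n = 2; the reaction quotient is Q = [Ni²⁺]·[Fe²⁺]^2/[Fe³⁺]^2 = 1.55 × 10^-4.
At 25 °C, E = E° − (0.0592/n) log Q = 1.03 − (0.0592/2)(-3.810) = 1.030 + 0.113 = 1.143 V.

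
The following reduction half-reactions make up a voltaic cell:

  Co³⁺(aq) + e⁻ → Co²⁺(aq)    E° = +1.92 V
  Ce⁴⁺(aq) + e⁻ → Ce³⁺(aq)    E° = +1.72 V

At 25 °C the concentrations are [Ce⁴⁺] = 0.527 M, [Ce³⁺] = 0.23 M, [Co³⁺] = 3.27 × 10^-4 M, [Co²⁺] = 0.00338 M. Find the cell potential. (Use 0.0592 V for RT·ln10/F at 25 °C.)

0.119 V

The Co³⁺/Co²⁺ couple has the higher reduction potential and acts as the cathode, so E°_cell = +1.92 − (+1.72) = 0.20 V.
Balancing electrons gives n = 1; the reaction quotient is Q = [Ce⁴⁺]·[Co²⁺]/([Ce³⁺]·[Co³⁺]) = 23.7.
At 25 °C, E = E° − (0.0592/n) log Q = 0.20 − (0.0592/1)(1.374) = 0.200 − 0.081 = 0.119 V.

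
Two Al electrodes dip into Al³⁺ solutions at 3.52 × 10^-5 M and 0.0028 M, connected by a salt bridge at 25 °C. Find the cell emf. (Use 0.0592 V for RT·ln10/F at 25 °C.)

Both half-cells are Al³⁺/Al, so E°_cell = 0. The concentrated side is the cathode; the cell reaction moves Al³⁺ from high to low concentration with n = 3.
Q = [Al³⁺]_dilute/[Al³⁺]_conc = 3.52 × 10^-5/0.0028 = 0.0126.
E = 0 − (0.0592/3) log Q = −(0.0592/3)(-1.901) = 0.0375 V.

0.038 V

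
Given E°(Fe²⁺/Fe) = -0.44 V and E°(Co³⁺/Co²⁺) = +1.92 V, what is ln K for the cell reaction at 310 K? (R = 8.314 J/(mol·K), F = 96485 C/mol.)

E°_cell = +1.92 − (-0.44) = 2.36 V, with n = 2 electrons transferred.
At equilibrium E = 0, so the Nernst equation gives ln K = nFE°/RT = (2)(96485)(2.36)/((8.314)(310)) = 176.70.

ln K = 176.7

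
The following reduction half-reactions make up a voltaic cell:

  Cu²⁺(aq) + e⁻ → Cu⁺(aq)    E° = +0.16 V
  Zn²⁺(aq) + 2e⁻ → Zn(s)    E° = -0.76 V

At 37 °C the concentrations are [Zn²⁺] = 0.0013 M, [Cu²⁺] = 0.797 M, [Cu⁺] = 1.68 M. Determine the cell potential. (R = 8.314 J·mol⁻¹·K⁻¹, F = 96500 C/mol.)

0.989 V

The Cu²⁺/Cu⁺ couple has the higher reduction potential and acts as the cathode, so E°_cell = +0.16 − (-0.76) = 0.92 V.
Balancing electrons gives n = 2; the reaction quotient is Q = [Zn²⁺]·[Cu⁺]^2/[Cu²⁺]^2 = 0.00578.
E = E° − (RT/nF) ln Q = 0.92 − (8.314×310)/(2×96500) × (-5.154) = 0.920 + 0.069 = 0.989 V.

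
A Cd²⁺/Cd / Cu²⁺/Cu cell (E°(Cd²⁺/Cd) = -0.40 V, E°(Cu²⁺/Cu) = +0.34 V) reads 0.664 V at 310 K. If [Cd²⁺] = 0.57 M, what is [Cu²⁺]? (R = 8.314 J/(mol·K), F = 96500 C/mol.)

0.0019 M

From the Nernst equation, ln Q = nF(E° − E)/RT = 2×96500×(0.74 − 0.664)/(8.314×310) = 5.691, so Q = 296.
With Q = [Cd²⁺]/[Cu²⁺] and the known concentrations, [Cu²⁺] in the denominator gives [Cu²⁺] = 0.0019 M.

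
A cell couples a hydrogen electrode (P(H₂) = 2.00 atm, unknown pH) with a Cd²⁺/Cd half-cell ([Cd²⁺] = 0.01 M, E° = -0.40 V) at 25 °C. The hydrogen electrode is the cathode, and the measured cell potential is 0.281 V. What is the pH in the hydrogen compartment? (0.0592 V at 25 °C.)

pH = 2.86

E°_cell = 0.40 V and n = 2.
log Q = n(E° − E)/0.0592 = 2×(0.40 − 0.281)/0.0592 = 4.020.
With Q = [Cd²⁺]·P(H₂) / [H⁺]^2, solving for [H⁺] gives log[H⁺] = -2.860, so pH = 2.86.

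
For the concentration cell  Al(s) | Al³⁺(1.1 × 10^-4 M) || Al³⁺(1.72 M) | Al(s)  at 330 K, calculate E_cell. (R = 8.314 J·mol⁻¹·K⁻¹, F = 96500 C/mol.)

Both half-cells are Al³⁺/Al, so E°_cell = 0. The concentrated side is the cathode; the cell reaction moves Al³⁺ from high to low concentration with n = 3.
Q = [Al³⁺]_dilute/[Al³⁺]_conc = 1.1 × 10^-4/1.72 = 6.4 × 10^-5.
E = 0 − (RT/nF) ln Q = −((8.314×330)/(3×96500))(-9.657) = 0.0915 V.

0.092 V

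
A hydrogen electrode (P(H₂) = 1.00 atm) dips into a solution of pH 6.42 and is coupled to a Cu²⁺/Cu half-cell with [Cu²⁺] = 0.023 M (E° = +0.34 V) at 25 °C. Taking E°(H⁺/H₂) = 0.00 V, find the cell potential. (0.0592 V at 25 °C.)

The Cu²⁺/Cu couple is the cathode, so E°_cell = 0.34 V; n = 2.
[H⁺] = 10^(−6.42) = 3.8 × 10^-7 M, and Q = [H⁺]^2 / ([Cu²⁺]·P(H₂)) = 6.28 × 10^-12.
E = E° − (0.0592/2) log Q = 0.34 − (0.0592/2)(-11.202) = 0.672 V.

0.67 V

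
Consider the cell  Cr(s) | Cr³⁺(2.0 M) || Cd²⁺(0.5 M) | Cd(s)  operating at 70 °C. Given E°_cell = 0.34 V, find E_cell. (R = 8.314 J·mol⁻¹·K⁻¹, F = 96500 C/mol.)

0.323 V

Balancing electrons gives n = 6; the reaction quotient is Q = [Cr³⁺]^2/[Cd²⁺]^3 = 32.0.
E = E° − (RT/nF) ln Q = 0.34 − (8.314×343)/(6×96500) × (3.466) = 0.340 − 0.017 = 0.323 V.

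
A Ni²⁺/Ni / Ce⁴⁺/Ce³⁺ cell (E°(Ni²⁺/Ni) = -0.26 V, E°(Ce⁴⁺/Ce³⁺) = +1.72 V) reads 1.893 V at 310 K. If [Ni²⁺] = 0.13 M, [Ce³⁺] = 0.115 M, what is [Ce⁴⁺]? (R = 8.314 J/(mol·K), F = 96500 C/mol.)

0.0016 M

From the Nernst equation, ln Q = nF(E° − E)/RT = 2×96500×(1.98 − 1.893)/(8.314×310) = 6.515, so Q = 675.
With Q = [Ni²⁺]·[Ce³⁺]^2/[Ce⁴⁺]^2 and the known concentrations, [Ce⁴⁺]^2 in the denominator gives [Ce⁴⁺] = 0.0016 M.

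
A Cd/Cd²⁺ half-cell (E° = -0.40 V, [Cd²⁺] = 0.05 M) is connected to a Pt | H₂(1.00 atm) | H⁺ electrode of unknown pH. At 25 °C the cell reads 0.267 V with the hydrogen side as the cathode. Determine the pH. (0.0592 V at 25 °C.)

pH = 2.90

E°_cell = 0.40 V and n = 2.
log Q = n(E° − E)/0.0592 = 2×(0.40 − 0.267)/0.0592 = 4.493.
With Q = [Cd²⁺]·P(H₂) / [H⁺]^2, solving for [H⁺] gives log[H⁺] = -2.897, so pH = 2.90.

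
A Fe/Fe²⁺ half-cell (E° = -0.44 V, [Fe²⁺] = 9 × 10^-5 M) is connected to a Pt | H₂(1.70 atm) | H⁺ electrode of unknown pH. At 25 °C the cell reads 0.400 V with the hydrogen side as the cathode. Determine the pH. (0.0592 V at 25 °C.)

pH = 2.58

E°_cell = 0.44 V and n = 2.
log Q = n(E° − E)/0.0592 = 2×(0.44 − 0.400)/0.0592 = 1.351.
With Q = [Fe²⁺]·P(H₂) / [H⁺]^2, solving for [H⁺] gives log[H⁺] = -2.583, so pH = 2.58.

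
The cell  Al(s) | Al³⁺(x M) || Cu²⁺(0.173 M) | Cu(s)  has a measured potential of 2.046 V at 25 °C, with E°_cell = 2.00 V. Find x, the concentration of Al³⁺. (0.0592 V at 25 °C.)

3.4 × 10^-4 M

From the Nernst equation, log Q = n(E° − E)/0.0592 = 6(2.00 − 2.046)/0.0592 = -4.662, so Q = 2.18 × 10^-5.
With Q = [Al³⁺]^2/[Cu²⁺]^3 and the known concentrations, [Al³⁺]^2 in the numerator gives [Al³⁺] = 3.4 × 10^-4 M.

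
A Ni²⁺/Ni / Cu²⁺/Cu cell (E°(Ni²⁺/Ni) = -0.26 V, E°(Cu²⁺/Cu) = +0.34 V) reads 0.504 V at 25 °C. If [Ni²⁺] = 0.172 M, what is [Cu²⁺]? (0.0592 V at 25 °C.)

From the Nernst equation, log Q = n(E° − E)/0.0592 = 2(0.60 − 0.504)/0.0592 = 3.243, so Q = 1750.
With Q = [Ni²⁺]/[Cu²⁺] and the known concentrations, [Cu²⁺] in the denominator gives [Cu²⁺] = 9.8 × 10^-5 M.

9.8 × 10^-5 M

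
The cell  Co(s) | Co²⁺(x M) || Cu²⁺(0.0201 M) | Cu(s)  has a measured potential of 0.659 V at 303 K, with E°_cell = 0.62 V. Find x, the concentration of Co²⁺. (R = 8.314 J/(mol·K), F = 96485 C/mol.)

0.001 M

From the Nernst equation, ln Q = nF(E° − E)/RT = 2×96485×(0.62 − 0.659)/(8.314×303) = -2.987, so Q = 0.0504.
With Q = [Co²⁺]/[Cu²⁺] and the known concentrations, [Co²⁺] in the numerator gives [Co²⁺] = 0.001 M.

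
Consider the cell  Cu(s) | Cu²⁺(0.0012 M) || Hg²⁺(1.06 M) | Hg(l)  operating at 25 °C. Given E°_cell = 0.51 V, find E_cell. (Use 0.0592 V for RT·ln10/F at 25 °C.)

Balancing electrons gives n = 2; the reaction quotient is Q = [Cu²⁺]/[Hg²⁺] = 0.00113.
At 25 °C, E = E° − (0.0592/n) log Q = 0.51 − (0.0592/2)(-2.946) = 0.510 + 0.087 = 0.597 V.

0.597 V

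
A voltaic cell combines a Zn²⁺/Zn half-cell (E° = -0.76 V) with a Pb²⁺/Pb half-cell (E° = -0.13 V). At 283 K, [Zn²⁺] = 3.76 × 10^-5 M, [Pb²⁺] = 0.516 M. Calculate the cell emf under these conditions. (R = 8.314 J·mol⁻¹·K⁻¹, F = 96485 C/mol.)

The Pb²⁺/Pb couple has the higher reduction potential and acts as the cathode, so E°_cell = -0.13 − (-0.76) = 0.63 V.
Balancing electrons gives n = 2; the reaction quotient is Q = [Zn²⁺]/[Pb²⁺] = 7.29 × 10^-5.
E = E° − (RT/nF) ln Q = 0.63 − (8.314×283)/(2×96485) × (-9.527) = 0.630 + 0.116 = 0.746 V.

0.746 V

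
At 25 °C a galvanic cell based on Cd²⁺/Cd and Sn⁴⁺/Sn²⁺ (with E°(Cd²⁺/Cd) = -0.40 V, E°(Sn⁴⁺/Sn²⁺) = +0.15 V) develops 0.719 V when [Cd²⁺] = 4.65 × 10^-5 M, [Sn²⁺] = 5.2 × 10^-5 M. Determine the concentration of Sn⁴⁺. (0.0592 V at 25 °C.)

From the Nernst equation, log Q = n(E° − E)/0.0592 = 2(0.55 − 0.719)/0.0592 = -5.709, so Q = 1.95 × 10^-6.
With Q = [Cd²⁺]·[Sn²⁺]/[Sn⁴⁺] and the known concentrations, [Sn⁴⁺] in the denominator gives [Sn⁴⁺] = 0.0012 M.

0.0012 M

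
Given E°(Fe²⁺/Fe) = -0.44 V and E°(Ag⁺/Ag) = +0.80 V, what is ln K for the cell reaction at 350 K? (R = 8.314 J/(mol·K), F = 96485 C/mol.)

ln K = 82.2

E°_cell = +0.80 − (-0.44) = 1.24 V, with n = 2 electrons transferred.
At equilibrium E = 0, so the Nernst equation gives ln K = nFE°/RT = (2)(96485)(1.24)/((8.314)(350)) = 82.23.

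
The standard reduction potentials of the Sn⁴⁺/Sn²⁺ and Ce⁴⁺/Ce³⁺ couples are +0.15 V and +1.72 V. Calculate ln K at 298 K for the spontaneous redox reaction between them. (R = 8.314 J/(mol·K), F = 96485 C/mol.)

E°_cell = +1.72 − (+0.15) = 1.57 V, with n = 2 electrons transferred.
At equilibrium E = 0, so the Nernst equation gives ln K = nFE°/RT = (2)(96485)(1.57)/((8.314)(298)) = 122.28.

ln K = 122.3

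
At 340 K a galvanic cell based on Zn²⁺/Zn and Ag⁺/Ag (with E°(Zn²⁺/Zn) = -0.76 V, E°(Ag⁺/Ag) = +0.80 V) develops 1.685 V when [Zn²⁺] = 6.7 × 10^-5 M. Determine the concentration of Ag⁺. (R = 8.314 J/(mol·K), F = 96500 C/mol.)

From the Nernst equation, ln Q = nF(E° − E)/RT = 2×96500×(1.56 − 1.685)/(8.314×340) = -8.535, so Q = 1.97 × 10^-4.
With Q = [Zn²⁺]/[Ag⁺]^2 and the known concentrations, [Ag⁺]^2 in the denominator gives [Ag⁺] = 0.58 M.

0.58 M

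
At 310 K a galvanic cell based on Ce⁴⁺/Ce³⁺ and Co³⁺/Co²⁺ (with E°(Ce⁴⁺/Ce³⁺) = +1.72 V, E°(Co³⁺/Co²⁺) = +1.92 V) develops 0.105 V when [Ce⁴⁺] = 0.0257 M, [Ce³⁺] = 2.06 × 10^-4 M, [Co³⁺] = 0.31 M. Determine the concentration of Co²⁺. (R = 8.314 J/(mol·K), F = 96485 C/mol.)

From the Nernst equation, ln Q = nF(E° − E)/RT = 1×96485×(0.20 − 0.105)/(8.314×310) = 3.556, so Q = 35.0.
With Q = [Ce⁴⁺]·[Co²⁺]/([Ce³⁺]·[Co³⁺]) and the known concentrations, [Co²⁺] in the numerator gives [Co²⁺] = 0.087 M.

0.087 M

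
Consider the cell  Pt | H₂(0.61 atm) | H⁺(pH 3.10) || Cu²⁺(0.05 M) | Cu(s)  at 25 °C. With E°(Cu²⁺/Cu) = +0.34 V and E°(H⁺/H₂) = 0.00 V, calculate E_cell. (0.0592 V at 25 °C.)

The Cu²⁺/Cu couple is the cathode, so E°_cell = 0.34 V; n = 2.
[H⁺] = 10^(−3.10) = 7.9 × 10^-4 M, and Q = [H⁺]^2 / ([Cu²⁺]·P(H₂)) = 2.07 × 10^-5.
E = E° − (0.0592/2) log Q = 0.34 − (0.0592/2)(-4.684) = 0.479 V.

0.48 V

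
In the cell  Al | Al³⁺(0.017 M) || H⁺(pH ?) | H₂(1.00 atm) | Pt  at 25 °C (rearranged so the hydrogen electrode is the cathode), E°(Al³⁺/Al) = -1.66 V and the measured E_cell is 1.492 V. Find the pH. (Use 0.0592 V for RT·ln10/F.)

pH = 3.43

E°_cell = 1.66 V and n = 6.
log Q = n(E° − E)/0.0592 = 6×(1.66 − 1.492)/0.0592 = 17.027.
With Q = [Al³⁺]^2·P(H₂)^3 / [H⁺]^6, solving for [H⁺] gives log[H⁺] = -3.428, so pH = 3.43.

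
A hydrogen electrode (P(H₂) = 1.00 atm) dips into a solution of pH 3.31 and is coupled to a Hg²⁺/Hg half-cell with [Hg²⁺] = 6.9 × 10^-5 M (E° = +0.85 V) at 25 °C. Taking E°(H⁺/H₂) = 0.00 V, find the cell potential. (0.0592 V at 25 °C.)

0.92 V

The Hg²⁺/Hg couple is the cathode, so E°_cell = 0.85 V; n = 2.
[H⁺] = 10^(−3.31) = 4.9 × 10^-4 M, and Q = [H⁺]^2 / ([Hg²⁺]·P(H₂)) = 0.00348.
E = E° − (0.0592/2) log Q = 0.85 − (0.0592/2)(-2.459) = 0.923 V.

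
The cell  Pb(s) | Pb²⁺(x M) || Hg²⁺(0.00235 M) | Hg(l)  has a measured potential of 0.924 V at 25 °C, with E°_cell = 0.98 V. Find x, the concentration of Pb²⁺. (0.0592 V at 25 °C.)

0.18 M

From the Nernst equation, log Q = n(E° − E)/0.0592 = 2(0.98 − 0.924)/0.0592 = 1.892, so Q = 78.0.
With Q = [Pb²⁺]/[Hg²⁺] and the known concentrations, [Pb²⁺] in the numerator gives [Pb²⁺] = 0.18 M.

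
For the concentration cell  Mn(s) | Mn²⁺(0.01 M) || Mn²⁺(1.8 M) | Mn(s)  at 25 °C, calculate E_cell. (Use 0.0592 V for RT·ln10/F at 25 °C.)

0.067 V

Both half-cells are Mn²⁺/Mn, so E°_cell = 0. The concentrated side is the cathode; the cell reaction moves Mn²⁺ from high to low concentration with n = 2.
Q = [Mn²⁺]_dilute/[Mn²⁺]_conc = 0.01/1.8 = 0.00556.
E = 0 − (0.0592/2) log Q = −(0.0592/2)(-2.255) = 0.0667 V.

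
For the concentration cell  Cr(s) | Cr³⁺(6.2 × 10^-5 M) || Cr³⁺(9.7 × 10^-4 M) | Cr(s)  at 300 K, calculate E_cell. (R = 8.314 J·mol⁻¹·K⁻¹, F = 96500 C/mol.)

Both half-cells are Cr³⁺/Cr, so E°_cell = 0. The concentrated side is the cathode; the cell reaction moves Cr³⁺ from high to low concentration with n = 3.
Q = [Cr³⁺]_dilute/[Cr³⁺]_conc = 6.2 × 10^-5/9.7 × 10^-4 = 0.0639.
E = 0 − (RT/nF) ln Q = −((8.314×300)/(3×96500))(-2.750) = 0.0237 V.

0.024 V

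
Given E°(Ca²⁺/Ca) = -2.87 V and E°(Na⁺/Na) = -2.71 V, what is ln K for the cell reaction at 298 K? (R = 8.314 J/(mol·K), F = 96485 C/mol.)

ln K = 12.5

E°_cell = -2.71 − (-2.87) = 0.16 V, with n = 2 electrons transferred.
At equilibrium E = 0, so the Nernst equation gives ln K = nFE°/RT = (2)(96485)(0.16)/((8.314)(298)) = 12.46.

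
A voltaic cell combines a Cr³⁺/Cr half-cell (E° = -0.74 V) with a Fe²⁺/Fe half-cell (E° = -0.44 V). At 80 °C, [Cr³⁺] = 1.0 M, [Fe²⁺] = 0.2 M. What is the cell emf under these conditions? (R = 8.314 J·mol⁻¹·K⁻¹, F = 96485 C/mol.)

0.276 V

The Fe²⁺/Fe couple has the higher reduction potential and acts as the cathode, so E°_cell = -0.44 − (-0.74) = 0.30 V.
Balancing electrons gives n = 6; the reaction quotient is Q = [Cr³⁺]^2/[Fe²⁺]^3 = 125.
E = E° − (RT/nF) ln Q = 0.30 − (8.314×353)/(6×96485) × (4.828) = 0.300 − 0.024 = 0.276 V.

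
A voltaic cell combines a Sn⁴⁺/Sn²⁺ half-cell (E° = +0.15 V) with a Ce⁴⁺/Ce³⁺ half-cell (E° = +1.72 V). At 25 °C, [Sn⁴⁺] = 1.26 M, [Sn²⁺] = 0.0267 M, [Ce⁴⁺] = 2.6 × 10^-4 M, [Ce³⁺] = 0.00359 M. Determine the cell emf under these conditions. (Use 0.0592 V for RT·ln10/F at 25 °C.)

1.45 V

The Ce⁴⁺/Ce³⁺ couple has the higher reduction potential and acts as the cathode, so E°_cell = +1.72 − (+0.15) = 1.57 V.
Balancing electrons gives n = 2; the reaction quotient is Q = [Sn⁴⁺]·[Ce³⁺]^2/([Sn²⁺]·[Ce⁴⁺]^2) = 9000.
At 25 °C, E = E° − (0.0592/n) log Q = 1.57 − (0.0592/2)(3.954) = 1.570 − 0.117 = 1.453 V.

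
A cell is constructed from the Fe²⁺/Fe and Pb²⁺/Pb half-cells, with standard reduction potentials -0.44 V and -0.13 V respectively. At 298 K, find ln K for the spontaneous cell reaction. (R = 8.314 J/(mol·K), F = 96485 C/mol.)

E°_cell = -0.13 − (-0.44) = 0.31 V, with n = 2 electrons transferred.
At equilibrium E = 0, so the Nernst equation gives ln K = nFE°/RT = (2)(96485)(0.31)/((8.314)(298)) = 24.14.

ln K = 24.1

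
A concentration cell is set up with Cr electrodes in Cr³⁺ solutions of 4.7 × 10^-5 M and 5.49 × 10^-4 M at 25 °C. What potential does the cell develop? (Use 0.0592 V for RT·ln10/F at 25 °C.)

0.021 V

Both half-cells are Cr³⁺/Cr, so E°_cell = 0. The concentrated side is the cathode; the cell reaction moves Cr³⁺ from high to low concentration with n = 3.
Q = [Cr³⁺]_dilute/[Cr³⁺]_conc = 4.7 × 10^-5/5.49 × 10^-4 = 0.0856.
E = 0 − (0.0592/3) log Q = −(0.0592/3)(-1.067) = 0.0211 V.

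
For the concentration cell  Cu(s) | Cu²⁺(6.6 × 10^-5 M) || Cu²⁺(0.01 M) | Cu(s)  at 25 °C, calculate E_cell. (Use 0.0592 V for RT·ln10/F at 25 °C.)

Both half-cells are Cu²⁺/Cu, so E°_cell = 0. The concentrated side is the cathode; the cell reaction moves Cu²⁺ from high to low concentration with n = 2.
Q = [Cu²⁺]_dilute/[Cu²⁺]_conc = 6.6 × 10^-5/0.01 = 0.00660.
E = 0 − (0.0592/2) log Q = −(0.0592/2)(-2.180) = 0.0645 V.

0.065 V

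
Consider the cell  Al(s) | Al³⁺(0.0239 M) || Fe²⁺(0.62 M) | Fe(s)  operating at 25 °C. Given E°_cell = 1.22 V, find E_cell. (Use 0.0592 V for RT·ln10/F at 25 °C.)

1.25 V

Balancing electrons gives n = 6; the reaction quotient is Q = [Al³⁺]^2/[Fe²⁺]^3 = 0.00240.
At 25 °C, E = E° − (0.0592/n) log Q = 1.22 − (0.0592/6)(-2.620) = 1.220 + 0.026 = 1.246 V.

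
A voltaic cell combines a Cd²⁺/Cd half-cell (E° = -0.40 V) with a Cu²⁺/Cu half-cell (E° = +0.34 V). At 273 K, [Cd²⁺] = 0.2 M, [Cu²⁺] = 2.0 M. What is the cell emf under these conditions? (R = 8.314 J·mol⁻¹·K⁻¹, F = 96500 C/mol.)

0.767 V

The Cu²⁺/Cu couple has the higher reduction potential and acts as the cathode, so E°_cell = +0.34 − (-0.40) = 0.74 V.
Balancing electrons gives n = 2; the reaction quotient is Q = [Cd²⁺]/[Cu²⁺] = 0.100.
E = E° − (RT/nF) ln Q = 0.74 − (8.314×273)/(2×96500) × (-2.303) = 0.740 + 0.027 = 0.767 V.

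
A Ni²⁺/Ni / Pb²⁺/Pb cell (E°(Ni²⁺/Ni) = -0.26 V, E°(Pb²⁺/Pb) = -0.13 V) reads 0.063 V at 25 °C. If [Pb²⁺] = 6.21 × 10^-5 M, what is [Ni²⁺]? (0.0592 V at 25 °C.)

0.011 M

From the Nernst equation, log Q = n(E° − E)/0.0592 = 2(0.13 − 0.063)/0.0592 = 2.264, so Q = 183.
With Q = [Ni²⁺]/[Pb²⁺] and the known concentrations, [Ni²⁺] in the numerator gives [Ni²⁺] = 0.011 M.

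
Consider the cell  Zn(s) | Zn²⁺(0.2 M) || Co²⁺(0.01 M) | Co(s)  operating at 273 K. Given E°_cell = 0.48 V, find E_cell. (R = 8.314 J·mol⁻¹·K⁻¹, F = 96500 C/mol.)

Balancing electrons gives n = 2; the reaction quotient is Q = [Zn²⁺]/[Co²⁺] = 20.0.
E = E° − (RT/nF) ln Q = 0.48 − (8.314×273)/(2×96500) × (2.996) = 0.480 − 0.035 = 0.445 V.

0.445 V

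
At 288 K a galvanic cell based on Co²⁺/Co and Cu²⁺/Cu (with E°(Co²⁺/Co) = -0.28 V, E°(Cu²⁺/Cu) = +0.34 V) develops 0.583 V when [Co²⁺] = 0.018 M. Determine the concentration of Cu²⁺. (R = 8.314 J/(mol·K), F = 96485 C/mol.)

9.1 × 10^-4 M

From the Nernst equation, ln Q = nF(E° − E)/RT = 2×96485×(0.62 − 0.583)/(8.314×288) = 2.982, so Q = 19.7.
With Q = [Co²⁺]/[Cu²⁺] and the known concentrations, [Cu²⁺] in the denominator gives [Cu²⁺] = 9.1 × 10^-4 M.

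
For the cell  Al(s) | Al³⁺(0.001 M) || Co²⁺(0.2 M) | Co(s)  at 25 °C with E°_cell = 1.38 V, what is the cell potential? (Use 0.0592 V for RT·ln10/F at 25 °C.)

Balancing electrons gives n = 6; the reaction quotient is Q = [Al³⁺]^2/[Co²⁺]^3 = 1.25 × 10^-4.
At 25 °C, E = E° − (0.0592/n) log Q = 1.38 − (0.0592/6)(-3.903) = 1.380 + 0.039 = 1.419 V.

1.42 V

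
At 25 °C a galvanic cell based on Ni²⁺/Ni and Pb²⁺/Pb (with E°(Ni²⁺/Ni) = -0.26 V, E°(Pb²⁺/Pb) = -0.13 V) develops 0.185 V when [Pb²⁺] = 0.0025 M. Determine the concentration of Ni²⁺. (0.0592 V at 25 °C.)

3.5 × 10^-5 M

From the Nernst equation, log Q = n(E° − E)/0.0592 = 2(0.13 − 0.185)/0.0592 = -1.858, so Q = 0.0139.
With Q = [Ni²⁺]/[Pb²⁺] and the known concentrations, [Ni²⁺] in the numerator gives [Ni²⁺] = 3.5 × 10^-5 M.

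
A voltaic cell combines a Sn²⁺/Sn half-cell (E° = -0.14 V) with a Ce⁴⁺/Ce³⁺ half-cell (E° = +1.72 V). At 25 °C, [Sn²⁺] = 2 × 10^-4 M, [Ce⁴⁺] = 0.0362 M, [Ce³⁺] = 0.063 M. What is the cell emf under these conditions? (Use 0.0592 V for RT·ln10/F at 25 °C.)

1.96 V

The Ce⁴⁺/Ce³⁺ couple has the higher reduction potential and acts as the cathode, so E°_cell = +1.72 − (-0.14) = 1.86 V.
Balancing electrons gives n = 2; the reaction quotient is Q = [Sn²⁺]·[Ce³⁺]^2/[Ce⁴⁺]^2 = 6.06 × 10^-4.
At 25 °C, E = E° − (0.0592/n) log Q = 1.86 − (0.0592/2)(-3.218) = 1.860 + 0.095 = 1.955 V.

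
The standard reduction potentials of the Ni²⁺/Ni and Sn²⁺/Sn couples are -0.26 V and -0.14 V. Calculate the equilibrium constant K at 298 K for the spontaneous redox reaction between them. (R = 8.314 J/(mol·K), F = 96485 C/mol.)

1.1 × 10^4

E°_cell = -0.14 − (-0.26) = 0.12 V, with n = 2 electrons transferred.
At equilibrium E = 0, so the Nernst equation gives ln K = nFE°/RT = (2)(96485)(0.12)/((8.314)(298)) = 9.35.
K = e^9.35 = 1.1 × 10^4.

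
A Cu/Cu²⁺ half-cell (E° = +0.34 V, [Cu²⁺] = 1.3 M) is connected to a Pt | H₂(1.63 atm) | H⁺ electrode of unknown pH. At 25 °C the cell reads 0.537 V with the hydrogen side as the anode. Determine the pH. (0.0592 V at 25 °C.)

pH = 3.16

E°_cell = 0.34 V and n = 2.
log Q = n(E° − E)/0.0592 = 2×(0.34 − 0.537)/0.0592 = -6.655.
With Q = [H⁺]^2 / ([Cu²⁺]·P(H₂)), solving for [H⁺] gives log[H⁺] = -3.165, so pH = 3.16.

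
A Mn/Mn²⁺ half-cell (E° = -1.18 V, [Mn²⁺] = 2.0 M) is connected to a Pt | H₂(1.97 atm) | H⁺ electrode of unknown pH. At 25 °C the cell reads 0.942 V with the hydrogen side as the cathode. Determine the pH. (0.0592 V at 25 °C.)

pH = 3.72

E°_cell = 1.18 V and n = 2.
log Q = n(E° − E)/0.0592 = 2×(1.18 − 0.942)/0.0592 = 8.041.
With Q = [Mn²⁺]·P(H₂) / [H⁺]^2, solving for [H⁺] gives log[H⁺] = -3.723, so pH = 3.72.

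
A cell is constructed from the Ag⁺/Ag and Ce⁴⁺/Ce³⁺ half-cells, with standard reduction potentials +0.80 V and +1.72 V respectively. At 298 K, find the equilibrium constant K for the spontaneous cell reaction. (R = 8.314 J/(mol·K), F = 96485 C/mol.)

3.6 × 10^15

E°_cell = +1.72 − (+0.80) = 0.92 V, with n = 1 electron transferred.
At equilibrium E = 0, so the Nernst equation gives ln K = nFE°/RT = (1)(96485)(0.92)/((8.314)(298)) = 35.83.
K = e^35.83 = 3.6 × 10^15.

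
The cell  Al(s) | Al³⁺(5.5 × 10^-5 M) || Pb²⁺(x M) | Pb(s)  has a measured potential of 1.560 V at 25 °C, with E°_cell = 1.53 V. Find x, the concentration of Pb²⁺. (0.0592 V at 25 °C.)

0.015 M

From the Nernst equation, log Q = n(E° − E)/0.0592 = 6(1.53 − 1.560)/0.0592 = -3.041, so Q = 9.11 × 10^-4.
With Q = [Al³⁺]^2/[Pb²⁺]^3 and the known concentrations, [Pb²⁺]^3 in the denominator gives [Pb²⁺] = 0.015 M.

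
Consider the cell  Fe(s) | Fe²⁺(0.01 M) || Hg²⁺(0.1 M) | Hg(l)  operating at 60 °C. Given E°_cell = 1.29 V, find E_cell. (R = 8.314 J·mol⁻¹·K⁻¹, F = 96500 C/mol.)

Balancing electrons gives n = 2; the reaction quotient is Q = [Fe²⁺]/[Hg²⁺] = 0.100.
E = E° − (RT/nF) ln Q = 1.29 − (8.314×333)/(2×96500) × (-2.303) = 1.290 + 0.033 = 1.323 V.

1.32 V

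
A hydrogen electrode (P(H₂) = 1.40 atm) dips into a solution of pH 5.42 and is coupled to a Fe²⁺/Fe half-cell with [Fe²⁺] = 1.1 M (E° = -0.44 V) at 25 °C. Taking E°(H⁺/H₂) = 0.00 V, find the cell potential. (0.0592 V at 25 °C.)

0.11 V

The hydrogen couple is the cathode, so E°_cell = 0.44 V; n = 2.
[H⁺] = 10^(−5.42) = 3.8 × 10^-6 M, and Q = [Fe²⁺]·P(H₂) / [H⁺]^2 = 1.07 × 10^11.
E = E° − (0.0592/2) log Q = 0.44 − (0.0592/2)(11.028) = 0.114 V.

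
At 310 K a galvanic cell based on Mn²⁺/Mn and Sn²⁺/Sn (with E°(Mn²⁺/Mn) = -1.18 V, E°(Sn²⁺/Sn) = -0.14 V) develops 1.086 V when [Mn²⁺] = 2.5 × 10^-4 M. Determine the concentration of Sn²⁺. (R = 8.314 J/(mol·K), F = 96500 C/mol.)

From the Nernst equation, ln Q = nF(E° − E)/RT = 2×96500×(1.04 − 1.086)/(8.314×310) = -3.445, so Q = 0.0319.
With Q = [Mn²⁺]/[Sn²⁺] and the known concentrations, [Sn²⁺] in the denominator gives [Sn²⁺] = 0.0078 M.

0.0078 M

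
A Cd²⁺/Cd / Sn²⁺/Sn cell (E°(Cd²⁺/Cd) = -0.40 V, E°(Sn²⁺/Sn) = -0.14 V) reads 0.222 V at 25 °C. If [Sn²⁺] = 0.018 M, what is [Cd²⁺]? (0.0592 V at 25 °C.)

0.35 M

From the Nernst equation, log Q = n(E° − E)/0.0592 = 2(0.26 − 0.222)/0.0592 = 1.284, so Q = 19.2.
With Q = [Cd²⁺]/[Sn²⁺] and the known concentrations, [Cd²⁺] in the numerator gives [Cd²⁺] = 0.35 M.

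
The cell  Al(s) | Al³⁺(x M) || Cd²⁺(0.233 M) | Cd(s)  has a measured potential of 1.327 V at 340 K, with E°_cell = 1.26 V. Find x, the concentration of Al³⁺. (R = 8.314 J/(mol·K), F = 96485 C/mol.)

1.2 × 10^-4 M

From the Nernst equation, ln Q = nF(E° − E)/RT = 6×96485×(1.26 − 1.327)/(8.314×340) = -13.721, so Q = 1.1 × 10^-6.
With Q = [Al³⁺]^2/[Cd²⁺]^3 and the known concentrations, [Al³⁺]^2 in the numerator gives [Al³⁺] = 1.2 × 10^-4 M.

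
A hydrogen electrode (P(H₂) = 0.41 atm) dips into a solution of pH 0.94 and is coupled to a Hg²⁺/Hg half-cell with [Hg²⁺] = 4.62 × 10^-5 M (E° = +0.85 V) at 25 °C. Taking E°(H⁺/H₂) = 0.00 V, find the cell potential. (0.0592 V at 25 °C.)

The Hg²⁺/Hg couple is the cathode, so E°_cell = 0.85 V; n = 2.
[H⁺] = 10^(−0.94) = 0.11 M, and Q = [H⁺]^2 / ([Hg²⁺]·P(H₂)) = 696.
E = E° − (0.0592/2) log Q = 0.85 − (0.0592/2)(2.843) = 0.766 V.

0.77 V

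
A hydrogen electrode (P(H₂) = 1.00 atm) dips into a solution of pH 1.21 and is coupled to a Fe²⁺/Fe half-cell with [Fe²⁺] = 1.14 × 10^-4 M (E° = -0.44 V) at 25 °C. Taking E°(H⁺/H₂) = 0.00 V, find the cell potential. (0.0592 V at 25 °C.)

0.49 V

The hydrogen couple is the cathode, so E°_cell = 0.44 V; n = 2.
[H⁺] = 10^(−1.21) = 0.062 M, and Q = [Fe²⁺]·P(H₂) / [H⁺]^2 = 0.0300.
E = E° − (0.0592/2) log Q = 0.44 − (0.0592/2)(-1.523) = 0.485 V.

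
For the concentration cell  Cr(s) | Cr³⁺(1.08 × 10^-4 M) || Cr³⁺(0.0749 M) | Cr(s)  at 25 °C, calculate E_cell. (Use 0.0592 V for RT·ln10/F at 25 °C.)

Both half-cells are Cr³⁺/Cr, so E°_cell = 0. The concentrated side is the cathode; the cell reaction moves Cr³⁺ from high to low concentration with n = 3.
Q = [Cr³⁺]_dilute/[Cr³⁺]_conc = 1.08 × 10^-4/0.0749 = 0.00144.
E = 0 − (0.0592/3) log Q = −(0.0592/3)(-2.841) = 0.0561 V.

0.056 V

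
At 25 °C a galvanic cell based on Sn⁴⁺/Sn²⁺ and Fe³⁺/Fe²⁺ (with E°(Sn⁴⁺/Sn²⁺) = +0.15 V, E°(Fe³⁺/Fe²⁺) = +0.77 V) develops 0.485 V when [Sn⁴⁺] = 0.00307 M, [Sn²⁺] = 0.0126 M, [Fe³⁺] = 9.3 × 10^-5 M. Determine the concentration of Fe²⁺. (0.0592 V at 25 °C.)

From the Nernst equation, log Q = n(E° − E)/0.0592 = 2(0.62 − 0.485)/0.0592 = 4.561, so Q = 3.64 × 10^4.
With Q = [Sn⁴⁺]·[Fe²⁺]^2/([Sn²⁺]·[Fe³⁺]^2) and the known concentrations, [Fe²⁺]^2 in the numerator gives [Fe²⁺] = 0.036 M.

0.036 M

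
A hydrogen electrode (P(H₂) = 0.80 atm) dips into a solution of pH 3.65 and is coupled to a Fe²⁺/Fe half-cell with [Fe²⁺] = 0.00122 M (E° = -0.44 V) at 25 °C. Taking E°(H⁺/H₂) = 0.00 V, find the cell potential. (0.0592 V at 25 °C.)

0.31 V

The hydrogen couple is the cathode, so E°_cell = 0.44 V; n = 2.
[H⁺] = 10^(−3.65) = 2.2 × 10^-4 M, and Q = [Fe²⁺]·P(H₂) / [H⁺]^2 = 1.95 × 10^4.
E = E° − (0.0592/2) log Q = 0.44 − (0.0592/2)(4.289) = 0.313 V.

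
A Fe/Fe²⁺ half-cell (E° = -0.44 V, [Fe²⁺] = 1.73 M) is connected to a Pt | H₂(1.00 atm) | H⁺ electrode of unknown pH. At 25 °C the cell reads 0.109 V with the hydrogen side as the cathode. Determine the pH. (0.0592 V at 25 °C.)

pH = 5.47

E°_cell = 0.44 V and n = 2.
log Q = n(E° − E)/0.0592 = 2×(0.44 − 0.109)/0.0592 = 11.182.
With Q = [Fe²⁺]·P(H₂) / [H⁺]^2, solving for [H⁺] gives log[H⁺] = -5.472, so pH = 5.47.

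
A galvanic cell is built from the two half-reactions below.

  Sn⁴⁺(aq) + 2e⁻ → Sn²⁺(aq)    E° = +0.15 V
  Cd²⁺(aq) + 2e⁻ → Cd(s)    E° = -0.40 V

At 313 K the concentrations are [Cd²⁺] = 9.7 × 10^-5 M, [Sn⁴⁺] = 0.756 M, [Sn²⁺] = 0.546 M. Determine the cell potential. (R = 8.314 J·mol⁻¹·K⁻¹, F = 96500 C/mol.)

0.679 V

The Sn⁴⁺/Sn²⁺ couple has the higher reduction potential and acts as the cathode, so E°_cell = +0.15 − (-0.40) = 0.55 V.
Balancing electrons gives n = 2; the reaction quotient is Q = [Cd²⁺]·[Sn²⁺]/[Sn⁴⁺] = 7.01 × 10^-5.
E = E° − (RT/nF) ln Q = 0.55 − (8.314×313)/(2×96500) × (-9.566) = 0.550 + 0.129 = 0.679 V.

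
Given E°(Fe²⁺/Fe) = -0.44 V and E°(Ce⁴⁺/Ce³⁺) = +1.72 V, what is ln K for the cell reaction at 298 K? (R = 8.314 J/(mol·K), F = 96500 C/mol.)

E°_cell = +1.72 − (-0.44) = 2.16 V, with n = 2 electrons transferred.
At equilibrium E = 0, so the Nernst equation gives ln K = nFE°/RT = (2)(96500)(2.16)/((8.314)(298)) = 168.26.

ln K = 168.3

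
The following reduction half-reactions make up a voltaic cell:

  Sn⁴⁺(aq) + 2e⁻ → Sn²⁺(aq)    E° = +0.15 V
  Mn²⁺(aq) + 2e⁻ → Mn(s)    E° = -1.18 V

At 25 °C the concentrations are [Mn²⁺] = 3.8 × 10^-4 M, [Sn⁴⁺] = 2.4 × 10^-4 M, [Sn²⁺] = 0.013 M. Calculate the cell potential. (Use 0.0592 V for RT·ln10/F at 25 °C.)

The Sn⁴⁺/Sn²⁺ couple has the higher reduction potential and acts as the cathode, so E°_cell = +0.15 − (-1.18) = 1.33 V.
Balancing electrons gives n = 2; the reaction quotient is Q = [Mn²⁺]·[Sn²⁺]/[Sn⁴⁺] = 0.0206.
At 25 °C, E = E° − (0.0592/n) log Q = 1.33 − (0.0592/2)(-1.686) = 1.330 + 0.050 = 1.380 V.

1.38 V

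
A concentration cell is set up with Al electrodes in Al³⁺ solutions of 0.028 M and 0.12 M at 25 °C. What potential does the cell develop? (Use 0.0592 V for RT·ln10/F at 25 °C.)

0.012 V

Both half-cells are Al³⁺/Al, so E°_cell = 0. The concentrated side is the cathode; the cell reaction moves Al³⁺ from high to low concentration with n = 3.
Q = [Al³⁺]_dilute/[Al³⁺]_conc = 0.028/0.12 = 0.233.
E = 0 − (0.0592/3) log Q = −(0.0592/3)(-0.632) = 0.0125 V.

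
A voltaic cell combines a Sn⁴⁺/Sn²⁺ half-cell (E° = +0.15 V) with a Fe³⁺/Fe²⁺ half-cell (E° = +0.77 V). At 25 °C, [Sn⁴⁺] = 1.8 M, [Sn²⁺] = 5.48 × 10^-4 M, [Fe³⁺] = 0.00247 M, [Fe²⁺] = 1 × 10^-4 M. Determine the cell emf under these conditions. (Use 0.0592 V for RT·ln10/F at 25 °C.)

0.598 V

The Fe³⁺/Fe²⁺ couple has the higher reduction potential and acts as the cathode, so E°_cell = +0.77 − (+0.15) = 0.62 V.
Balancing electrons gives n = 2; the reaction quotient is Q = [Sn⁴⁺]·[Fe²⁺]^2/([Sn²⁺]·[Fe³⁺]^2) = 5.38.
At 25 °C, E = E° − (0.0592/n) log Q = 0.62 − (0.0592/2)(0.731) = 0.620 − 0.022 = 0.598 V.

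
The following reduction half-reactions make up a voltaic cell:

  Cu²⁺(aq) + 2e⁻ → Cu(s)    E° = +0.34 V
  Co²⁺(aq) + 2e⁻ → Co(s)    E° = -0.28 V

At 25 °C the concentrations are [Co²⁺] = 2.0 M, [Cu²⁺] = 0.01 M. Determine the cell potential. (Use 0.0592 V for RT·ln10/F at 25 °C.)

The Cu²⁺/Cu couple has the higher reduction potential and acts as the cathode, so E°_cell = +0.34 − (-0.28) = 0.62 V.
Balancing electrons gives n = 2; the reaction quotient is Q = [Co²⁺]/[Cu²⁺] = 200.
At 25 °C, E = E° − (0.0592/n) log Q = 0.62 − (0.0592/2)(2.301) = 0.620 − 0.068 = 0.552 V.

0.552 V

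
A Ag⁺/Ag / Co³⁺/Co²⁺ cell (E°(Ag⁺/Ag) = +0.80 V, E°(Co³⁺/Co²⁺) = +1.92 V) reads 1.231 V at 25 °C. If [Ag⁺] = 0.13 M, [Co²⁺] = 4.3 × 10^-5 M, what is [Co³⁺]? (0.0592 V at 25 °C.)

4.2 × 10^-4 M

From the Nernst equation, log Q = n(E° − E)/0.0592 = 1(1.12 − 1.231)/0.0592 = -1.875, so Q = 0.0133.
With Q = [Ag⁺]·[Co²⁺]/[Co³⁺] and the known concentrations, [Co³⁺] in the denominator gives [Co³⁺] = 4.2 × 10^-4 M.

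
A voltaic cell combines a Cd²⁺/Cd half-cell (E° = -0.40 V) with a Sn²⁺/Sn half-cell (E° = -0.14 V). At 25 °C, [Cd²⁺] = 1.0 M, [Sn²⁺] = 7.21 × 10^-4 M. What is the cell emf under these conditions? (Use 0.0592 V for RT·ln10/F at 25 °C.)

0.167 V

The Sn²⁺/Sn couple has the higher reduction potential and acts as the cathode, so E°_cell = -0.14 − (-0.40) = 0.26 V.
Balancing electrons gives n = 2; the reaction quotient is Q = [Cd²⁺]/[Sn²⁺] = 1390.
At 25 °C, E = E° − (0.0592/n) log Q = 0.26 − (0.0592/2)(3.142) = 0.260 − 0.093 = 0.167 V.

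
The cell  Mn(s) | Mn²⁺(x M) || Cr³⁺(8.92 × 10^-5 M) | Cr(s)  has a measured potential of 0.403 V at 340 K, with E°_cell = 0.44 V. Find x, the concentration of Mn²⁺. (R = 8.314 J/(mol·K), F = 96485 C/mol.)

From the Nernst equation, ln Q = nF(E° − E)/RT = 6×96485×(0.44 − 0.403)/(8.314×340) = 7.577, so Q = 1950.
With Q = [Mn²⁺]^3/[Cr³⁺]^2 and the known concentrations, [Mn²⁺]^3 in the numerator gives [Mn²⁺] = 0.025 M.

0.025 M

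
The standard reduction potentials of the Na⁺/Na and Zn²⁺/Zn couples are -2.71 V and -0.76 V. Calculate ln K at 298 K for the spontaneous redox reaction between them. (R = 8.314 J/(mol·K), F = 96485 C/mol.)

ln K = 151.9

E°_cell = -0.76 − (-2.71) = 1.95 V, with n = 2 electrons transferred.
At equilibrium E = 0, so the Nernst equation gives ln K = nFE°/RT = (2)(96485)(1.95)/((8.314)(298)) = 151.88.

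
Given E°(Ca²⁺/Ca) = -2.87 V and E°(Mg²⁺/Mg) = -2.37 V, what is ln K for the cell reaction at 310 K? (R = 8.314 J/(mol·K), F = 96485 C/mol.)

E°_cell = -2.37 − (-2.87) = 0.50 V, with n = 2 electrons transferred.
At equilibrium E = 0, so the Nernst equation gives ln K = nFE°/RT = (2)(96485)(0.50)/((8.314)(310)) = 37.44.

ln K = 37.4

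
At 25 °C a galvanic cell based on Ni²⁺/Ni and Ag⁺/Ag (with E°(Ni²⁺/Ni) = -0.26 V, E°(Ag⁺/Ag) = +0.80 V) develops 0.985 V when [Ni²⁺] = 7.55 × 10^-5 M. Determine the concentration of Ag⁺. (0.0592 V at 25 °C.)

4.7 × 10^-4 M

From the Nernst equation, log Q = n(E° − E)/0.0592 = 2(1.06 − 0.985)/0.0592 = 2.534, so Q = 342.
With Q = [Ni²⁺]/[Ag⁺]^2 and the known concentrations, [Ag⁺]^2 in the denominator gives [Ag⁺] = 4.7 × 10^-4 M.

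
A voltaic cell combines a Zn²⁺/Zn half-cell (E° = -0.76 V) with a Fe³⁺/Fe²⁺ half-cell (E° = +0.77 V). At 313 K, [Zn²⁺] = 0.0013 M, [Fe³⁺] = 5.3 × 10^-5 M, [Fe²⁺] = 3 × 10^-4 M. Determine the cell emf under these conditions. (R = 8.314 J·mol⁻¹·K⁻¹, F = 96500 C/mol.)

1.57 V

The Fe³⁺/Fe²⁺ couple has the higher reduction potential and acts as the cathode, so E°_cell = +0.77 − (-0.76) = 1.53 V.
Balancing electrons gives n = 2; the reaction quotient is Q = [Zn²⁺]·[Fe²⁺]^2/[Fe³⁺]^2 = 0.0417.
E = E° − (RT/nF) ln Q = 1.53 − (8.314×313)/(2×96500) × (-3.178) = 1.530 + 0.043 = 1.573 V.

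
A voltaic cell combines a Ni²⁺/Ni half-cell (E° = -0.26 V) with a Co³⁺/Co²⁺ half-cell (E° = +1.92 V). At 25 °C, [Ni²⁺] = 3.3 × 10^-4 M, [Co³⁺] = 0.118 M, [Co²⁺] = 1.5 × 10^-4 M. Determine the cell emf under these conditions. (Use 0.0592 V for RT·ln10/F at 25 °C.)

The Co³⁺/Co²⁺ couple has the higher reduction potential and acts as the cathode, so E°_cell = +1.92 − (-0.26) = 2.18 V.
Balancing electrons gives n = 2; the reaction quotient is Q = [Ni²⁺]·[Co²⁺]^2/[Co³⁺]^2 = 5.33 × 10^-10.
At 25 °C, E = E° − (0.0592/n) log Q = 2.18 − (0.0592/2)(-9.273) = 2.180 + 0.274 = 2.454 V.

2.45 V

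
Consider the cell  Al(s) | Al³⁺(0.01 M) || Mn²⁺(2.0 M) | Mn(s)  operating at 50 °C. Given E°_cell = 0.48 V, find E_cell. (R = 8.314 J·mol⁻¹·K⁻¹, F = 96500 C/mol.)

0.532 V

Balancing electrons gives n = 6; the reaction quotient is Q = [Al³⁺]^2/[Mn²⁺]^3 = 1.25 × 10^-5.
E = E° − (RT/nF) ln Q = 0.48 − (8.314×323)/(6×96500) × (-11.290) = 0.480 + 0.052 = 0.532 V.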